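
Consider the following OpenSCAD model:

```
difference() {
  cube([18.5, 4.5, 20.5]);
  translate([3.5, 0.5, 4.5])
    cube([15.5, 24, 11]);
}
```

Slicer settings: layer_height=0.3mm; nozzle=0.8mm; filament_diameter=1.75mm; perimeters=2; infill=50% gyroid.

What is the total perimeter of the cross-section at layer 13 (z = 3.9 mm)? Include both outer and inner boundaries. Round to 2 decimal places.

At z = 3.9 mm: the 18.5×4.5 cube contributes its full rectangle (perimeter 46.00 mm); the cube at (3.5, 0.5) does not reach this height (z outside [4.5, 15.5]); After the difference (first − rest): none of the subtracted shapes is present at this height, so the 18.5×4.5 cube is unchanged — boundary = 46.00 mm. Overall, the cross-section is a single solid region. Total boundary length (outer) = 46.00 mm.

46.00 mm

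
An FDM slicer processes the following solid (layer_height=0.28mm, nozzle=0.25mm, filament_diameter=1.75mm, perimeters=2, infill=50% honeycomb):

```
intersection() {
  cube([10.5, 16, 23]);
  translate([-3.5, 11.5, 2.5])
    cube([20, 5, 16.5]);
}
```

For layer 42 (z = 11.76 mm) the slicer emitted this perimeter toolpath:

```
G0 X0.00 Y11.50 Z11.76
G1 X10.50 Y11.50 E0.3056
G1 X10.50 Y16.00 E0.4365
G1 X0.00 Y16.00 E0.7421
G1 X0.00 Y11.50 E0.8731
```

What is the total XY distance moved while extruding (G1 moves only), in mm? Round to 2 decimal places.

30.00 mm

Sum the Euclidean lengths of each G1 segment: total = 30.00 mm.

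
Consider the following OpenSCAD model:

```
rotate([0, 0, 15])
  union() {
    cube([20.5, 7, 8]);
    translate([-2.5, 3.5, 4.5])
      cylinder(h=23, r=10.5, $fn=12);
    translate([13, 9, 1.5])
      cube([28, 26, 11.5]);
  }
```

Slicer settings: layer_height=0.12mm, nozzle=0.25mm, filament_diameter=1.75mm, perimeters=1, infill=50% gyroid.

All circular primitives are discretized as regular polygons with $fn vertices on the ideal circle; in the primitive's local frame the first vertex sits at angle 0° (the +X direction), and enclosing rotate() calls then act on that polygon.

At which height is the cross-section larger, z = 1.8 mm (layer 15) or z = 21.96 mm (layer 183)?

Layer 15 (z = 1.8): the 20.5×7 cube contributes its full rectangle (area 143.50 mm²); the cylinder at (-2.5, 3.5) is not intersected at this z (z outside [4.5, 27.5]); the 28×26 cube at (13, 9) contributes its full rectangle (area 728.00 mm²); Combining (union): the 2 present regions are separate (no shared area or edge), so areas and boundary lengths simply add and each stays a separate island — area = 871.50 mm²; (rotated 15° about Z; rotation is an isometry so areas/perimeters/island counts are preserved). So its area = 871.50 mm². Layer 183 (z = 21.96): the cube is not intersected at this z (z outside [0, 8]); the cylinder at (-2.5, 3.5): section is a regular 12-gon, circumradius r=10.5 (area = (12/2)·10.500²·sin(360°/12) = 330.75 mm²); the cube at (13, 9) is absent (z outside [1.5, 13]); Taking the union: only the r=10.5 cylinder at (-2.5, 3.5) is present, so the union is just that shape — area = 330.75 mm²; (rotated 15° about Z; rotation is an isometry so areas/perimeters/island counts are preserved). So its area = 330.75 mm². Layer 15 is larger (871.50 vs 330.75 mm²).

layer 15 (z = 1.8 mm)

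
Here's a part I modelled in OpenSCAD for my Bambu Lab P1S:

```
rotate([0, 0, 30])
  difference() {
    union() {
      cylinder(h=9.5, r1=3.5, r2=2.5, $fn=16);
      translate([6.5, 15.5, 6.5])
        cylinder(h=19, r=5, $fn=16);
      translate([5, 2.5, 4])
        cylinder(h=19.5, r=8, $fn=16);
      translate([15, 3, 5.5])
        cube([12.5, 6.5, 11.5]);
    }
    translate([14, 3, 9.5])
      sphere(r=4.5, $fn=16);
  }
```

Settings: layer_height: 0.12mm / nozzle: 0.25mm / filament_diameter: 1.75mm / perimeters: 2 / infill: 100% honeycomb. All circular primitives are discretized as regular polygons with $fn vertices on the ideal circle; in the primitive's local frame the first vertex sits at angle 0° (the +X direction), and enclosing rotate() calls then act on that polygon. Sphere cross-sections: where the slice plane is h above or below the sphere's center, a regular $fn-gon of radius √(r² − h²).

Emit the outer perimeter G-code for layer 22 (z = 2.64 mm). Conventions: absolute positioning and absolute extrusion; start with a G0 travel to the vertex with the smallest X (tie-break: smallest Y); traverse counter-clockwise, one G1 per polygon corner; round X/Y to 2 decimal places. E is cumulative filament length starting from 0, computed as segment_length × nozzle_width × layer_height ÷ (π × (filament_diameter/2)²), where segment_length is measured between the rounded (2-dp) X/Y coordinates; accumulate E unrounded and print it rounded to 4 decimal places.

G0 X-3.19 Y-0.42 Z2.64
G1 X-2.79 Y-1.61 E0.0157
G1 X-1.96 Y-2.56 E0.0314
G1 X-0.83 Y-3.11 E0.0471
G1 X0.42 Y-3.19 E0.0627
G1 X1.61 Y-2.79 E0.0783
G1 X2.56 Y-1.96 E0.0941
G1 X3.11 Y-0.83 E0.1098
G1 X3.19 Y0.42 E0.1254
G1 X2.79 Y1.61 E0.1410
G1 X1.96 Y2.56 E0.1568
G1 X0.83 Y3.11 E0.1724
G1 X-0.42 Y3.19 E0.1881
G1 X-1.61 Y2.79 E0.2037
G1 X-2.56 Y1.96 E0.2195
G1 X-3.11 Y0.83 E0.2351
G1 X-3.19 Y-0.42 E0.2508

At z = 2.64 mm: the cone: at t=0.278 of its height the radius interpolates to r₁+(r₂−r₁)t = 3.222, giving a regular 16-gon of that circumradius; the cylinder at (6.5, 15.5) is not intersected at this z (z outside [6.5, 25.5]); the cylinder at (5, 2.5) does not reach this height (z outside [4, 23.5]); the cube at (15, 3) does not reach this height (z outside [5.5, 17]); Taking the union: only the cone is present, so the union is just that shape — 1 connected region; the sphere at (14, 3) is absent (|z−center|=6.860 > r=4.5); After the difference (first − rest): none of the subtracted shapes is present at this height, so that combined region is unchanged — 1 connected region; (whole slice rotated 30° about Z — lengths, areas and connectivity unchanged). The outline is a single polygon with 16 vertices. Extrusion per mm of travel: 0.25 × 0.12 / (π × 0.875²) = 0.012473. Accumulating E over each segment gives final E = 0.2508.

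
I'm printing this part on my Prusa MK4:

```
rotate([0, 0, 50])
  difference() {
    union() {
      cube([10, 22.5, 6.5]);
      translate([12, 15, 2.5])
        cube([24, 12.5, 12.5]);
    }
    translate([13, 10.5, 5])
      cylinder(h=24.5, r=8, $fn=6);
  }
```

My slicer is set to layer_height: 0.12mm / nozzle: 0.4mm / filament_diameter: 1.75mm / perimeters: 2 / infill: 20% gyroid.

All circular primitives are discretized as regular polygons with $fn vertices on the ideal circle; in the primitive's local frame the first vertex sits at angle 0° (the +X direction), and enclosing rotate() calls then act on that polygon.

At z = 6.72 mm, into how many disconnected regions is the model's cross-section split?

At z = 6.72 mm: the cube is absent (z outside [0, 6.5]); the 24×12.5 cube at (12, 15) contributes its full rectangle; Taking the union: only the 24×12.5 cube at (12, 15) is present, so the union is just that shape — 1 connected region; the r=8 cylinder at (13, 10.5) contributes a regular 6-gon of circumradius 8; Taking the first minus the rest: starting from that combined region, the r=8 cylinder at (13, 10.5) partially overlaps it — only the 13.84 mm² overlap (of its 166.28 mm²) is removed, clipping the outline — 1 connected region; (whole slice rotated 50° about Z — lengths, areas and connectivity unchanged). The result has 1 disconnected region.

1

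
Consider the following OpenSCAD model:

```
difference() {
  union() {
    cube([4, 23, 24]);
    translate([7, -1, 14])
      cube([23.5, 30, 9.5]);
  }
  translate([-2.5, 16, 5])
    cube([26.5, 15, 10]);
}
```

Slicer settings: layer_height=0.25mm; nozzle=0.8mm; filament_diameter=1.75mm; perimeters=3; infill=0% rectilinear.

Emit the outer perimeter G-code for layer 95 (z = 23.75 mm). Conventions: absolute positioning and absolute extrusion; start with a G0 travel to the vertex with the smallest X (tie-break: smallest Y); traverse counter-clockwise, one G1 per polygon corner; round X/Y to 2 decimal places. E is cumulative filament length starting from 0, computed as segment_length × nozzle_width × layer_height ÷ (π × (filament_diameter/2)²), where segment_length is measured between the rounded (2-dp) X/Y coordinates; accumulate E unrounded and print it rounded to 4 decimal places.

At z = 23.75 mm: the cube is present — its section is the full 4×23 rectangle; the cube at (7, -1) is not intersected at this z (z outside [14, 23.5]); Combining (union): only the 4×23 cube is present, so the union is just that shape — 1 connected region; the cube at (-2.5, 16) is not intersected at this z (z outside [5, 15]); Taking the first minus the rest: none of the subtracted shapes is present at this height, so the result so far is unchanged — 1 connected region. The outline is a single polygon with 4 vertices. Extrusion per mm of travel: 0.8 × 0.25 / (π × 0.875²) = 0.083150. Accumulating E over each segment gives final E = 4.4901.

G0 X0.00 Y0.00 Z23.75
G1 X4.00 Y0.00 E0.3326
G1 X4.00 Y23.00 E2.2451
G1 X0.00 Y23.00 E2.5777
G1 X0.00 Y0.00 E4.4901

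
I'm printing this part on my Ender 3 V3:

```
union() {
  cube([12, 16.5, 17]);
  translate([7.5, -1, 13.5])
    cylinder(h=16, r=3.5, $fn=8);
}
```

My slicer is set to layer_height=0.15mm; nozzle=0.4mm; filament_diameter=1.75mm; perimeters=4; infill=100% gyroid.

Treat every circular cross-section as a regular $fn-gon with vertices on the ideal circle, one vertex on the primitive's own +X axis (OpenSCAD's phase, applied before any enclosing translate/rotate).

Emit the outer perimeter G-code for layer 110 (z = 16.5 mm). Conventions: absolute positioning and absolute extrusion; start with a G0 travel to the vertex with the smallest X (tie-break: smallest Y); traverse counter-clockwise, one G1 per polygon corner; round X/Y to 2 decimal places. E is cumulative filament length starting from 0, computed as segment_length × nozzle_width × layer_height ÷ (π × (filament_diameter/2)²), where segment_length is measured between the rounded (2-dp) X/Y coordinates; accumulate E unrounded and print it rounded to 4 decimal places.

G0 X0.00 Y0.00 Z16.50
G1 X4.41 Y0.00 E0.1100
G1 X4.00 Y-1.00 E0.1370
G1 X5.03 Y-3.47 E0.2037
G1 X7.50 Y-4.50 E0.2705
G1 X9.97 Y-3.47 E0.3372
G1 X11.00 Y-1.00 E0.4040
G1 X10.59 Y0.00 E0.4310
G1 X12.00 Y0.00 E0.4661
G1 X12.00 Y16.50 E0.8777
G1 X0.00 Y16.50 E1.1771
G1 X0.00 Y0.00 E1.5887

At z = 16.5 mm: the 12×16.5 cube contributes its full rectangle; the cylinder at (7.5, -1): section is a regular 8-gon, circumradius r=3.5; Merging all regions: the regions partially overlap (shared area 10.74 mm²), so overlapping operands fuse into one piece — 1 connected region. The outline is a single polygon with 11 vertices. Extrusion per mm of travel: 0.4 × 0.15 / (π × 0.875²) = 0.024945. Accumulating E over each segment gives final E = 1.5887.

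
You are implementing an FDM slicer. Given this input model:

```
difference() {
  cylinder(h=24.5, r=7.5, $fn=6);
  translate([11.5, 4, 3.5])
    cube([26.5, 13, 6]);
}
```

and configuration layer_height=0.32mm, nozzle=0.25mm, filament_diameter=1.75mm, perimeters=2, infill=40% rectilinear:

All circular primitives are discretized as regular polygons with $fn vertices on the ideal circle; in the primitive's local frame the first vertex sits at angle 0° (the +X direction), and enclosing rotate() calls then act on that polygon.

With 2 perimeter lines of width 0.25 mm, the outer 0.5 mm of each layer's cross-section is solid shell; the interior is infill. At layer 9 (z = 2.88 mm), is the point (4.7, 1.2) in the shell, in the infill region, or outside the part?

infill

At z = 2.88 mm: the r=7.5 cylinder contributes a regular 6-gon of circumradius 7.5; the cube at (11.5, 4) is absent (z outside [3.5, 9.5]); Subtracting the remaining from the first: none of the subtracted shapes is present at this height, so the r=7.5 cylinder is unchanged — 1 connected region. Overall, the cross-section is a single solid region. The nearest boundary edge runs (7.50, 0.00)→(3.75, 6.50); distance from the point to it = 1.82 mm. The point is inside the cross-section and 1.82 mm from the nearest boundary — more than the 0.5 mm shell width (2 × 0.25), so it's in the infill interior.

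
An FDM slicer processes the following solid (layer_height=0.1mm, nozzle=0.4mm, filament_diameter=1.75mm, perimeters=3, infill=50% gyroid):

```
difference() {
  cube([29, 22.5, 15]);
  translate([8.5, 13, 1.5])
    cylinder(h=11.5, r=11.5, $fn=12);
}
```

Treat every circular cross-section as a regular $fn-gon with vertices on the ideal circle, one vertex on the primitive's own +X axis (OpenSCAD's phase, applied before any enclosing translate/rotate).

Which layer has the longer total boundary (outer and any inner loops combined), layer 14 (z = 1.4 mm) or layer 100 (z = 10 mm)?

layer 100 (z = 10 mm)

Layer 14 (z = 1.4): the cube (footprint 29×22.5) is included at this height (perimeter 103.00 mm); the cylinder at (8.5, 13) is absent (z outside [1.5, 13]); Taking the first minus the rest: none of the subtracted shapes is present at this height, so the 29×22.5 cube is unchanged — boundary = 103.00 mm. So its perimeter = 103.00 mm. Layer 100 (z = 10): the cube (footprint 29×22.5) is included at this height (perimeter 103.00 mm); the r=11.5 cylinder at (8.5, 13) gives a regular 12-gon of circumradius 11.5 (constant along its height) (perimeter = 2·12·11.500·sin(180°/12) = 71.43 mm); Subtracting the remaining from the first: starting from the 29×22.5 cube, the r=11.5 cylinder at (8.5, 13) partially overlaps it — only the 354.63 mm² overlap (of its 396.75 mm²) is removed, clipping the outline — boundary = 118.36 mm. So its perimeter = 118.36 mm. Layer 100 is larger (118.36 vs 103.00 mm).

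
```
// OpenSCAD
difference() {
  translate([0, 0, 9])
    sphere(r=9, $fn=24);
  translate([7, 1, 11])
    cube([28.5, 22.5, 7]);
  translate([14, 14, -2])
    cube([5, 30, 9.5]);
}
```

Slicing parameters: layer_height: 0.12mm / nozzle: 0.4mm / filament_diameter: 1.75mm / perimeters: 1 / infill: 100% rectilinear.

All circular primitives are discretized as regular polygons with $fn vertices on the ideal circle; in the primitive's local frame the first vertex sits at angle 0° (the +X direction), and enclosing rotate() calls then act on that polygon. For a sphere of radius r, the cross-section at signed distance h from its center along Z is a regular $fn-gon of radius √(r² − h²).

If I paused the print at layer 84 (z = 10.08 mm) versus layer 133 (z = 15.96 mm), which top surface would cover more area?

Layer 84 (z = 10.08): the r=9 sphere contributes a regular 24-gon of circumradius √(9²−1.08²) = 8.935 (area = (24/2)·8.935²·sin(360°/24) = 247.95 mm²); the cube at (7, 1) is not intersected at this z (z outside [11, 18]); the cube at (14, 14) does not reach this height (z outside [-2, 7.5]); Subtracting the remaining from the first: none of the subtracted shapes is present at this height, so the r=9 sphere is unchanged — area = 247.95 mm². So its area = 247.95 mm². Layer 133 (z = 15.96): the r=9 sphere contributes a regular 24-gon of circumradius √(9²−6.96²) = 5.706 (area = (24/2)·5.706²·sin(360°/24) = 101.12 mm²); the cube at (7, 1) (footprint 28.5×22.5) is included at this height (area 641.25 mm²); the cube at (14, 14) is not intersected at this z (z outside [-2, 7.5]); Subtracting the remaining from the first: starting from the r=9 sphere (101.12 mm²), the 28.5×22.5 cube at (7, 1) misses the remaining region (no effect) — area = 101.12 mm². So its area = 101.12 mm². Layer 84 is larger (247.95 vs 101.12 mm²).

layer 84 (z = 10.08 mm)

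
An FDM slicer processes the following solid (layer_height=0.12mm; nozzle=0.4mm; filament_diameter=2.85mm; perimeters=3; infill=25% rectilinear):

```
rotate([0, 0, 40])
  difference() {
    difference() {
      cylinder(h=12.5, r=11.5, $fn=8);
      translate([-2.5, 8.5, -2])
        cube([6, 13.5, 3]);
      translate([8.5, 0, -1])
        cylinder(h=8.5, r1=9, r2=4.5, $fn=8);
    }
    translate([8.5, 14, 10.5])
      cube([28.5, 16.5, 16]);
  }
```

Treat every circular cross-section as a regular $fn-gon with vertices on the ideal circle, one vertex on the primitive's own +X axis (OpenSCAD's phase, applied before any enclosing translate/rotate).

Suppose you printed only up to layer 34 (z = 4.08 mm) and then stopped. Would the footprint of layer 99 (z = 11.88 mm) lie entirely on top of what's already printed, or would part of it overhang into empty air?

part overhangs

Compare the two slices. At z = 4.08: the r=11.5 cylinder gives a regular 8-gon of circumradius 11.5 (constant along its height) (area = (8/2)·11.500²·sin(360°/8) = 374.06 mm²); the cube at (-2.5, 8.5) does not reach this height (z outside [-2, 1]); the cone at (8.5, 0) (r1=9→r2=4.5) has section circumradius 6.311 here — a regular 8-gon (area = (8/2)·6.311²·sin(360°/8) = 112.64 mm²); Subtracting the remaining from the first: starting from the r=11.5 cylinder (374.06 mm²), the cone at (8.5, 0) partially overlaps it — only the 77.61 mm² overlap (of its 112.64 mm²) is removed, clipping the outline — area = 296.45 mm²; the cube at (8.5, 14) does not reach this height (z outside [10.5, 26.5]); Taking the first minus the rest: none of the subtracted shapes is present at this height, so the result so far is unchanged — area = 296.45 mm²; (whole slice rotated 40° about Z — lengths, areas and connectivity unchanged). At z = 11.88: the r=11.5 cylinder gives a regular 8-gon of circumradius 11.5 (constant along its height) (area = (8/2)·11.500²·sin(360°/8) = 374.06 mm²); the cube at (-2.5, 8.5) is not intersected at this z (z outside [-2, 1]); the cone at (8.5, 0) does not reach this height (z outside [-1, 7.5]); After the difference (first − rest): none of the subtracted shapes is present at this height, so the r=11.5 cylinder is unchanged — area = 374.06 mm²; the cube at (8.5, 14) (footprint 28.5×16.5) is included at this height (area 470.25 mm²); Subtracting the remaining from the first: starting from the result so far (374.06 mm²), the 28.5×16.5 cube at (8.5, 14) misses the remaining region (no effect) — area = 374.06 mm²; (whole slice rotated 40° about Z — lengths, areas and connectivity unchanged). Checking containment: at z = 11.88 the cross-section extends beyond the z = 4.08 cross-section by about 77.61 mm².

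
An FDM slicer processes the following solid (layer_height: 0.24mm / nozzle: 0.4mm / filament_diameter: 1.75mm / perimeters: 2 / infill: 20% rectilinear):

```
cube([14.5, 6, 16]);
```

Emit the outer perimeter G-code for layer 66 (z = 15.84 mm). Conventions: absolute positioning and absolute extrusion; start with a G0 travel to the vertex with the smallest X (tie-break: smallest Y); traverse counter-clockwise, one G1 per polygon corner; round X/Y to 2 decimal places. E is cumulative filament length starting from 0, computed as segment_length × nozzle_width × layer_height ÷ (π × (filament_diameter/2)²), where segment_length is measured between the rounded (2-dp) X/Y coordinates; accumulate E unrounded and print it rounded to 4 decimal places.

At z = 15.84 mm: the cube is present — its section is the full 14.5×6 rectangle. The outline is a single polygon with 4 vertices. Extrusion per mm of travel: 0.4 × 0.24 / (π × 0.875²) = 0.039912. Accumulating E over each segment gives final E = 1.6364.

G0 X0.00 Y0.00 Z15.84
G1 X14.50 Y0.00 E0.5787
G1 X14.50 Y6.00 E0.8182
G1 X0.00 Y6.00 E1.3969
G1 X0.00 Y0.00 E1.6364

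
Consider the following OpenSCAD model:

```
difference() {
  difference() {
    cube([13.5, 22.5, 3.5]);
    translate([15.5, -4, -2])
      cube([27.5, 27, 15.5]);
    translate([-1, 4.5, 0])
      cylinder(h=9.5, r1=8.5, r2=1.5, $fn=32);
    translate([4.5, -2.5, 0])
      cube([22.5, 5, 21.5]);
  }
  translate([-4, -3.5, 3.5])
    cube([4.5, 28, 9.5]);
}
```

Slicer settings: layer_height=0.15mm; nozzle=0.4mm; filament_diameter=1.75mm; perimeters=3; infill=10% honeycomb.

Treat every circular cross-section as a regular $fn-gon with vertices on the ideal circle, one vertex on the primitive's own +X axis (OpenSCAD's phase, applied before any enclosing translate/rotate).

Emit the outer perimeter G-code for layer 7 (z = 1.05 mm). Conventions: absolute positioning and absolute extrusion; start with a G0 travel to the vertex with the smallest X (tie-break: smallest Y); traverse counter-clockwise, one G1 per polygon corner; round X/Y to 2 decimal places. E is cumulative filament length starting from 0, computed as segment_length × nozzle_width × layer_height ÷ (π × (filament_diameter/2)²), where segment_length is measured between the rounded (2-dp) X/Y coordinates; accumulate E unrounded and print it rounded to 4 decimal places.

At z = 1.05 mm: the cube is present — its section is the full 13.5×22.5 rectangle; the cube at (15.5, -4) is present — its section is the full 27.5×27 rectangle; the cone at (-1, 4.5): at t=0.111 of its height the radius interpolates to r₁+(r₂−r₁)t = 7.726, giving a regular 32-gon of that circumradius; the cube at (4.5, -2.5) is present — its section is the full 22.5×5 rectangle; Taking the first minus the rest: starting from the 13.5×22.5 cube, the 27.5×27 cube at (15.5, -4) misses the remaining region (no effect); the cone at (-1, 4.5) partially overlaps it — only the 66.98 mm² overlap (of its 186.34 mm²) is removed, clipping the outline; the 22.5×5 cube at (4.5, -2.5) partially overlaps it — only the 18.91 mm² overlap (of its 112.50 mm²) is removed, clipping the outline — 1 connected region; the cube at (-4, -3.5) does not reach this height (z outside [3.5, 13]); Taking the first minus the rest: none of the subtracted shapes is present at this height, so that combined region is unchanged — 1 connected region. The outline is a single polygon with 14 vertices. Extrusion per mm of travel: 0.4 × 0.15 / (π × 0.875²) = 0.024945. Accumulating E over each segment gives final E = 1.5985.

G0 X0.00 Y12.13 Z1.05
G1 X0.51 Y12.08 E0.0128
G1 X1.96 Y11.64 E0.0506
G1 X3.29 Y10.92 E0.0883
G1 X4.46 Y9.96 E0.1261
G1 X5.42 Y8.79 E0.1638
G1 X6.14 Y7.46 E0.2015
G1 X6.58 Y6.01 E0.2393
G1 X6.73 Y4.50 E0.2772
G1 X6.58 Y2.99 E0.3150
G1 X6.43 Y2.50 E0.3278
G1 X13.50 Y2.50 E0.5042
G1 X13.50 Y22.50 E1.0031
G1 X0.00 Y22.50 E1.3399
G1 X0.00 Y12.13 E1.5985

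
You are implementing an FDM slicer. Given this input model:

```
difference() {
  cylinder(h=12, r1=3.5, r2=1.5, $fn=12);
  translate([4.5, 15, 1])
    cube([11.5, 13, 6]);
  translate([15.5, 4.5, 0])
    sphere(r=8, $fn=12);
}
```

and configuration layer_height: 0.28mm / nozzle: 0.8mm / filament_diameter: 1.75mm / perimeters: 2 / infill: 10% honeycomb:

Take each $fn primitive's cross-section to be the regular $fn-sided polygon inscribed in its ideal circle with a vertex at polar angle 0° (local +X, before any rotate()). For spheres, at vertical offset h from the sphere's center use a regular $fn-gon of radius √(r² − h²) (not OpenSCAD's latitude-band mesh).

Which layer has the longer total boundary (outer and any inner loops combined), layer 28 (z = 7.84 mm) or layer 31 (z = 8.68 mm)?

layer 28 (z = 7.84 mm)

Layer 28 (z = 7.84): the cone contributes a regular 12-gon of circumradius 2.193 (interpolated between r1=3.5 and r2=1.5 at t=0.653) (perimeter = 2·12·2.193·sin(180°/12) = 13.62 mm); the cube at (4.5, 15) is not intersected at this z (z outside [1, 7]); the r=8 sphere at (15.5, 4.5) contributes a regular 12-gon of circumradius √(8²−7.84²) = 1.592 (perimeter = 2·12·1.592·sin(180°/12) = 9.89 mm); Subtracting the remaining from the first: starting from the cone, the r=8 sphere at (15.5, 4.5) misses the remaining region (no effect) — boundary = 13.62 mm. So its perimeter = 13.62 mm. Layer 31 (z = 8.68): the cone: at t=0.723 of its height the radius interpolates to r₁+(r₂−r₁)t = 2.053, giving a regular 12-gon of that circumradius (perimeter = 2·12·2.053·sin(180°/12) = 12.75 mm); the cube at (4.5, 15) is not intersected at this z (z outside [1, 7]); the sphere at (15.5, 4.5) does not reach this height (|z−center|=8.680 > r=8); Subtracting the remaining from the first: none of the subtracted shapes is present at this height, so the cone is unchanged — boundary = 12.75 mm. So its perimeter = 12.75 mm. Layer 28 is larger (13.62 vs 12.75 mm).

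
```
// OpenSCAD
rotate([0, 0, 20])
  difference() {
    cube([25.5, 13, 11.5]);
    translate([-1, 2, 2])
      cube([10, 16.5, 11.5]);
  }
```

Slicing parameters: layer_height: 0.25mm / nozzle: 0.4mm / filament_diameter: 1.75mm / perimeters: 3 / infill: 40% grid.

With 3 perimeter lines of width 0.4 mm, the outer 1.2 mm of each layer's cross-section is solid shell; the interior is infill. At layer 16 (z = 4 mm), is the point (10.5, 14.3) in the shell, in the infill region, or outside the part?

At z = 4 mm: the 25.5×13 cube contributes its full rectangle; the cube at (-1, 2) is present — its section is the full 10×16.5 rectangle; Taking the first minus the rest: starting from the 25.5×13 cube, the 10×16.5 cube at (-1, 2) partially overlaps it — only the 99.00 mm² overlap (of its 165.00 mm²) is removed, clipping the outline — 1 connected region; (whole slice rotated 20° about Z — lengths, areas and connectivity unchanged). Overall, the cross-section is a single solid region. Undo the 20° rotation: the query point maps to (14.758, 9.846) in the un-rotated model frame. The nearest boundary edge runs (9.00, 13.00)→(25.50, 13.00); distance from the point to it = 3.15 mm. The point is inside the cross-section and 3.15 mm from the nearest boundary — more than the 1.2 mm shell width (3 × 0.4), so it's in the infill interior.

infill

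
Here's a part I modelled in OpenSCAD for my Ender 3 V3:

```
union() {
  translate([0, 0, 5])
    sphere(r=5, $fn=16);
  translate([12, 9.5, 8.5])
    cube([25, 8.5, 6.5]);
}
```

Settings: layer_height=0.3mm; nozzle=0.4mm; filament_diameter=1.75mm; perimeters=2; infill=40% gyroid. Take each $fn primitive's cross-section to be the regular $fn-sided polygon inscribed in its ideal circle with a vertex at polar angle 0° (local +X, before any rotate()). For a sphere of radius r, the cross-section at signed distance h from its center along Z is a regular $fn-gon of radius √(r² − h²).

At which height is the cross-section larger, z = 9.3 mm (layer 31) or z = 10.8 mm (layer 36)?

layer 31 (z = 9.3 mm)

Layer 31 (z = 9.3): the r=5 sphere slices to a regular 16-gon of circumradius 2.551 (√(r²−h²) with h=4.3 from center) (area = (16/2)·2.551²·sin(360°/16) = 19.93 mm²); the cube at (12, 9.5) (footprint 25×8.5) is included at this height (area 212.50 mm²); Combining (union): the 2 present regions are separate (no shared area or edge), so areas and boundary lengths simply add and each stays a separate island — area = 232.43 mm². So its area = 232.43 mm². Layer 36 (z = 10.8): the sphere does not reach this height (|z−center|=5.800 > r=5); the 25×8.5 cube at (12, 9.5) contributes its full rectangle (area 212.50 mm²); Combining (union): only the 25×8.5 cube at (12, 9.5) is present, so the union is just that shape — area = 212.50 mm². So its area = 212.50 mm². Layer 31 is larger (232.43 vs 212.50 mm²).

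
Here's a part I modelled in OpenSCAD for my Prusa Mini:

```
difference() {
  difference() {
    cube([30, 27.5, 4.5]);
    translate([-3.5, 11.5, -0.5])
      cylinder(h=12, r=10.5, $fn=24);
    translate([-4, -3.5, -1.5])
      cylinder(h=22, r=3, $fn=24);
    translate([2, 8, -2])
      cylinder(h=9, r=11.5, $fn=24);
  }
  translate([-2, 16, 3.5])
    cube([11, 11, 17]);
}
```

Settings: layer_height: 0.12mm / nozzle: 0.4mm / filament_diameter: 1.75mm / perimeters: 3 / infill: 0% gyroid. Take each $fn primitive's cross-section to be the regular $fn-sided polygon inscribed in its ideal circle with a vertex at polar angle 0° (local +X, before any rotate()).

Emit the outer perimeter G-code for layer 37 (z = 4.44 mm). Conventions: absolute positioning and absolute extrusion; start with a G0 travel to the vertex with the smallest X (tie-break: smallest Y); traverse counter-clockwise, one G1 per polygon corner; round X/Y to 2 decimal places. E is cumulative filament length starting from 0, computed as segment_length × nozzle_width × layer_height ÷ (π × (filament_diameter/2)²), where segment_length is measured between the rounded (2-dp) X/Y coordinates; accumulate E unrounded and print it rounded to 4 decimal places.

G0 X0.00 Y27.00 Z4.44
G1 X9.00 Y27.00 E0.1796
G1 X9.00 Y17.00 E0.3792
G1 X10.13 Y16.13 E0.4076
G1 X11.96 Y13.75 E0.4675
G1 X13.11 Y10.98 E0.5274
G1 X13.50 Y8.00 E0.5874
G1 X13.11 Y5.02 E0.6473
G1 X11.96 Y2.25 E0.7072
G1 X10.23 Y0.00 E0.7638
G1 X30.00 Y0.00 E1.1584
G1 X30.00 Y27.50 E1.7072
G1 X0.00 Y27.50 E2.3058
G1 X0.00 Y27.00 E2.3158

At z = 4.44 mm: the cube is present — its section is the full 30×27.5 rectangle; the r=10.5 cylinder at (-3.5, 11.5) gives a regular 24-gon of circumradius 10.5 (constant along its height); the r=3 cylinder at (-4, -3.5) gives a regular 24-gon of circumradius 3 (constant along its height); the cylinder at (2, 8): section is a regular 24-gon, circumradius r=11.5; Taking the first minus the rest: starting from the 30×27.5 cube, the r=10.5 cylinder at (-3.5, 11.5) partially overlaps it — only the 99.49 mm² overlap (of its 342.42 mm²) is removed, clipping the outline; the r=3 cylinder at (-4, -3.5) misses the remaining region (no effect); the r=11.5 cylinder at (2, 8) partially overlaps it — only the 128.96 mm² overlap (of its 410.75 mm²) is removed, clipping the outline — 1 connected region; the 11×11 cube at (-2, 16) contributes its full rectangle; Subtracting the remaining from the first: starting from that combined region, the 11×11 cube at (-2, 16) partially overlaps it — only the 69.85 mm² overlap (of its 121.00 mm²) is removed, clipping the outline — 1 connected region. The outline is a single polygon with 13 vertices. Extrusion per mm of travel: 0.4 × 0.12 / (π × 0.875²) = 0.019956. Accumulating E over each segment gives final E = 2.3158.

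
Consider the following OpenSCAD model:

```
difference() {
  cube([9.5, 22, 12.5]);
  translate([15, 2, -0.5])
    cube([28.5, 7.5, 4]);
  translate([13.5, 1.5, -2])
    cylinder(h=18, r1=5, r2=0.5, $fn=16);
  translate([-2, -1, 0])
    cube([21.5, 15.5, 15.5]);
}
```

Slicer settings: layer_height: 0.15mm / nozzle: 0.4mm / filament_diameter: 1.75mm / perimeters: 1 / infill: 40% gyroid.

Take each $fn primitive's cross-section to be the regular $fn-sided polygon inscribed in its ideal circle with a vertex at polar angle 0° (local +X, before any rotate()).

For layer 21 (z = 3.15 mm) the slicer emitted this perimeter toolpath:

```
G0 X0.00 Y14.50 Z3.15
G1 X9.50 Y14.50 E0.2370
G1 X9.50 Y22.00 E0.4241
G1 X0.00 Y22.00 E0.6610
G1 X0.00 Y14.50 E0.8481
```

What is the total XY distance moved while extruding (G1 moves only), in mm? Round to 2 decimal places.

Sum the Euclidean lengths of each G1 segment: total = 34.00 mm.

34.00 mm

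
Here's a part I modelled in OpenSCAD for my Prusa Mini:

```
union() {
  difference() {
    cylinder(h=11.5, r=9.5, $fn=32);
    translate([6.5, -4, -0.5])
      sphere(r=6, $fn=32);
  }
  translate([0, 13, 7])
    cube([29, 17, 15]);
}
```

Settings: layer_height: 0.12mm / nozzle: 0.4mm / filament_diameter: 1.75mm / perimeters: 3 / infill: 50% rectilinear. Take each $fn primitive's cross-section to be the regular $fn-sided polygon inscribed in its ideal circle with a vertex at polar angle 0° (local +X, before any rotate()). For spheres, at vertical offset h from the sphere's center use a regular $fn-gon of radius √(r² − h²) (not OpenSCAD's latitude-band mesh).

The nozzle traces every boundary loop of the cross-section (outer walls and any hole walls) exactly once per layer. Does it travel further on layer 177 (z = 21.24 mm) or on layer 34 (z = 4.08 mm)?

layer 177 (z = 21.24 mm)

Layer 177 (z = 21.24): the cylinder is absent (z outside [0, 11.5]); the sphere at (6.5, -4) is absent (|z−center|=21.740 > r=6); Subtracting the remaining from the first: the first operand is absent here, so nothing remains; the cube at (0, 13) is present — its section is the full 29×17 rectangle (perimeter 92.00 mm); Taking the union: only the 29×17 cube at (0, 13) is present, so the union is just that shape — boundary = 92.00 mm. So its perimeter = 92.00 mm. Layer 34 (z = 4.08): the r=9.5 cylinder contributes a regular 32-gon of circumradius 9.5 (perimeter = 2·32·9.500·sin(180°/32) = 59.59 mm); the sphere at (6.5, -4): section is a regular 32-gon, circumradius = √(r²−h²) = √(6²−4.58²) = 3.876 (perimeter = 2·32·3.876·sin(180°/32) = 24.31 mm); After the difference (first − rest): starting from the r=9.5 cylinder, the r=6 sphere at (6.5, -4) partially overlaps it — only the 35.46 mm² overlap (of its 46.90 mm²) is removed, clipping the outline — boundary = 66.33 mm; the cube at (0, 13) is absent (z outside [7, 22]); Taking the union: only the result so far is present, so the union is just that shape — boundary = 66.33 mm. So its perimeter = 66.33 mm. Layer 177 is larger (92.00 vs 66.33 mm).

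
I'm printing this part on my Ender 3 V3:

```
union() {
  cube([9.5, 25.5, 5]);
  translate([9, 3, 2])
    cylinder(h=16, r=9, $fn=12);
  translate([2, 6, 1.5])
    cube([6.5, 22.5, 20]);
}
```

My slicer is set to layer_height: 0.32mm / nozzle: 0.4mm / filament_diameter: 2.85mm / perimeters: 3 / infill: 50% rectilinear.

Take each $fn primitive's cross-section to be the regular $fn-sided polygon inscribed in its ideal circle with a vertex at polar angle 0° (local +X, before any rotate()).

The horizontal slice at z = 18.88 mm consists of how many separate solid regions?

At z = 18.88 mm: the cube is not intersected at this z (z outside [0, 5]); the cylinder at (9, 3) is not intersected at this z (z outside [2, 18]); the 6.5×22.5 cube at (2, 6) contributes its full rectangle; Merging all regions: only the 6.5×22.5 cube at (2, 6) is present, so the union is just that shape — 1 connected region. The result has 1 disconnected region.

1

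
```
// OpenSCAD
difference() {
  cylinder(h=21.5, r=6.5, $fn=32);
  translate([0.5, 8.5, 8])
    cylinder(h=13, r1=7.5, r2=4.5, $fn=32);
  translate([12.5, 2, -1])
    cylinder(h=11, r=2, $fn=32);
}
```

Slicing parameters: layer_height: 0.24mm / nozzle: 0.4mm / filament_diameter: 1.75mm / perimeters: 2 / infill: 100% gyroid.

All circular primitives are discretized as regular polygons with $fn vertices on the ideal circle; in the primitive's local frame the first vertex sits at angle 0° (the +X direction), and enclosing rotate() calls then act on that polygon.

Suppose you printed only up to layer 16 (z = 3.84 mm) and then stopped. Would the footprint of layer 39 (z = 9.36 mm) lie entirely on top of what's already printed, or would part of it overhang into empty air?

entirely on top

Compare the two slices. At z = 3.84: the r=6.5 cylinder gives a regular 32-gon of circumradius 6.5 (constant along its height) (area = (32/2)·6.500²·sin(360°/32) = 131.88 mm²); the cone at (0.5, 8.5) does not reach this height (z outside [8, 21]); the cylinder at (12.5, 2): section is a regular 32-gon, circumradius r=2 (area = (32/2)·2.000²·sin(360°/32) = 12.49 mm²); Taking the first minus the rest: starting from the r=6.5 cylinder (131.88 mm²), the r=2 cylinder at (12.5, 2) misses the remaining region (no effect) — area = 131.88 mm². At z = 9.36: the r=6.5 cylinder gives a regular 32-gon of circumradius 6.5 (constant along its height) (area = (32/2)·6.500²·sin(360°/32) = 131.88 mm²); the cone at (0.5, 8.5) (r1=7.5→r2=4.5) has section circumradius 7.186 here — a regular 32-gon (area = (32/2)·7.186²·sin(360°/32) = 161.19 mm²); the cylinder at (12.5, 2): section is a regular 32-gon, circumradius r=2 (area = (32/2)·2.000²·sin(360°/32) = 12.49 mm²); Taking the first minus the rest: starting from the r=6.5 cylinder (131.88 mm²), the cone at (0.5, 8.5) partially overlaps it — only the 37.99 mm² overlap (of its 161.19 mm²) is removed, clipping the outline; the r=2 cylinder at (12.5, 2) misses the remaining region (no effect) — area = 93.90 mm². Checking containment: the cross-section at z = 9.36 is a subset of the cross-section at z = 3.84.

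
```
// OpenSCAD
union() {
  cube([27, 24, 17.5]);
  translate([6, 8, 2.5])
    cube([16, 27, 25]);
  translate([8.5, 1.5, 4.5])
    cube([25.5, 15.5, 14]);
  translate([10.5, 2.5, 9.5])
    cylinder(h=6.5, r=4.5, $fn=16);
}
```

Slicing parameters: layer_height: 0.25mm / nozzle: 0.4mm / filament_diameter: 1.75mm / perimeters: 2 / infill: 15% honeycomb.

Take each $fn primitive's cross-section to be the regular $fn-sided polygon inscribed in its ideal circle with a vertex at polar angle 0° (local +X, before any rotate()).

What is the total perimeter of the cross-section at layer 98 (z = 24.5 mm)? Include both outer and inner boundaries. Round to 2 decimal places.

86.00 mm

At z = 24.5 mm: the cube does not reach this height (z outside [0, 17.5]); the 16×27 cube at (6, 8) contributes its full rectangle (perimeter 86.00 mm); the cube at (8.5, 1.5) does not reach this height (z outside [4.5, 18.5]); the cylinder at (10.5, 2.5) does not reach this height (z outside [9.5, 16]); Taking the union: only the 16×27 cube at (6, 8) is present, so the union is just that shape — boundary = 86.00 mm. Overall, the cross-section is a single solid region. Total boundary length (outer) = 86.00 mm.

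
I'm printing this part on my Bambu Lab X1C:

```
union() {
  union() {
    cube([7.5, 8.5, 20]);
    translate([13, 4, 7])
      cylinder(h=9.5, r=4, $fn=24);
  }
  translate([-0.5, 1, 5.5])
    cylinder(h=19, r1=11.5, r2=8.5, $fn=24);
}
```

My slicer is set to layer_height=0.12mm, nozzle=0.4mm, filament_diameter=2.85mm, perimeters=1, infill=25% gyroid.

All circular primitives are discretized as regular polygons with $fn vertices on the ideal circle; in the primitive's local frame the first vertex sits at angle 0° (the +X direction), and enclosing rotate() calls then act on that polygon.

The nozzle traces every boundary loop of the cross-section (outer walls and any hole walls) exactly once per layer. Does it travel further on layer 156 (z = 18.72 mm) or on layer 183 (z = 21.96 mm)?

layer 156 (z = 18.72 mm)

Layer 156 (z = 18.72): the cube (footprint 7.5×8.5) is included at this height (perimeter 32.00 mm); the cylinder at (13, 4) is not intersected at this z (z outside [7, 16.5]); Taking the union: only the 7.5×8.5 cube is present, so the union is just that shape — boundary = 32.00 mm; the cone at (-0.5, 1) (r1=11.5→r2=8.5) has section circumradius 9.413 here — a regular 24-gon (perimeter = 2·24·9.413·sin(180°/24) = 58.97 mm); Merging all regions: the regions partially overlap (shared area 60.97 mm²), so the edge portions inside another operand are dropped and the merged outline is re-measured after clipping — boundary = 60.42 mm. So its perimeter = 60.42 mm. Layer 183 (z = 21.96): the cube is absent (z outside [0, 20]); the cylinder at (13, 4) is absent (z outside [7, 16.5]); Combining (union): nothing is present at this height; the cone at (-0.5, 1): at t=0.866 of its height the radius interpolates to r₁+(r₂−r₁)t = 8.901, giving a regular 24-gon of that circumradius (perimeter = 2·24·8.901·sin(180°/24) = 55.77 mm); Taking the union: only the cone at (-0.5, 1) is present, so the union is just that shape — boundary = 55.77 mm. So its perimeter = 55.77 mm. Layer 156 is larger (60.42 vs 55.77 mm).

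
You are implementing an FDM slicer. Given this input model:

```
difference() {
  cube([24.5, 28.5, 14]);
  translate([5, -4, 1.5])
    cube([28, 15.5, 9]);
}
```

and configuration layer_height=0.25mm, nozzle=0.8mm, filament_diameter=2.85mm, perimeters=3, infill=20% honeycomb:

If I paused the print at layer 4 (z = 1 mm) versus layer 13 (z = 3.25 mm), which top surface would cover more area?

Layer 4 (z = 1): the cube (footprint 24.5×28.5) is included at this height (area 698.25 mm²); the cube at (5, -4) is absent (z outside [1.5, 10.5]); After the difference (first − rest): none of the subtracted shapes is present at this height, so the 24.5×28.5 cube is unchanged — area = 698.25 mm². So its area = 698.25 mm². Layer 13 (z = 3.25): the cube is present — its section is the full 24.5×28.5 rectangle (area 698.25 mm²); the cube at (5, -4) is present — its section is the full 28×15.5 rectangle (area 434.00 mm²); Taking the first minus the rest: starting from the 24.5×28.5 cube (698.25 mm²), the 28×15.5 cube at (5, -4) partially overlaps it — only the 224.25 mm² overlap (of its 434.00 mm²) is removed, clipping the outline — area = 474.00 mm². So its area = 474.00 mm². Layer 4 is larger (698.25 vs 474.00 mm²).

layer 4 (z = 1 mm)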